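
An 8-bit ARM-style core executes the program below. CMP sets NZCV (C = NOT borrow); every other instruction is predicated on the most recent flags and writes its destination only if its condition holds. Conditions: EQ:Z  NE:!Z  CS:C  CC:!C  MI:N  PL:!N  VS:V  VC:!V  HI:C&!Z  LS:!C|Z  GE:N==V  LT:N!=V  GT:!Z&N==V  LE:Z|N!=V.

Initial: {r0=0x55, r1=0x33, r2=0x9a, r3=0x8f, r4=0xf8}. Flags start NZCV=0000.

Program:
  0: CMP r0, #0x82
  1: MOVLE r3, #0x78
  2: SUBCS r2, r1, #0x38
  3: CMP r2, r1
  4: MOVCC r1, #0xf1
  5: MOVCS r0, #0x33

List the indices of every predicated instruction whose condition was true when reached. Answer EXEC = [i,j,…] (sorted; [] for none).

[0] flags=1001 → (cmp)
[1] flags=1001 LE?F → skip
[2] flags=1001 CS?F → skip
[3] flags=0011 → (cmp)
[4] flags=0011 CC?F → skip
[5] flags=0011 CS?T → r0=0x33

EXEC = [5]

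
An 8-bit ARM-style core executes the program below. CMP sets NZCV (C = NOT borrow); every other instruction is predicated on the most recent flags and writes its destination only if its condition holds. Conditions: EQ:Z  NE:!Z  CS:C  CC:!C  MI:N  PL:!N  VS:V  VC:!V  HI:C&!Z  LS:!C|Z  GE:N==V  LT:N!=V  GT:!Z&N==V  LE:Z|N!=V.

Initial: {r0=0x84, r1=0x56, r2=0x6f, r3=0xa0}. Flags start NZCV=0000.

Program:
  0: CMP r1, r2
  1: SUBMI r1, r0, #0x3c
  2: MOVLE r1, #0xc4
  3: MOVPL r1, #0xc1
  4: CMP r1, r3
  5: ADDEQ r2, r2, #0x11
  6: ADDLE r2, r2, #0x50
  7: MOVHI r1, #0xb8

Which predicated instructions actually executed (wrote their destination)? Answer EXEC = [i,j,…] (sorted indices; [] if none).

EXEC = [1,2,7]

[0] flags=1000 → (cmp)
[1] flags=1000 MI?T → r1=0x48
[2] flags=1000 LE?T → r1=0xc4
[3] flags=1000 PL?F → skip
[4] flags=0010 → (cmp)
[5] flags=0010 EQ?F → skip
[6] flags=0010 LE?F → skip
[7] flags=0010 HI?T → r1=0xb8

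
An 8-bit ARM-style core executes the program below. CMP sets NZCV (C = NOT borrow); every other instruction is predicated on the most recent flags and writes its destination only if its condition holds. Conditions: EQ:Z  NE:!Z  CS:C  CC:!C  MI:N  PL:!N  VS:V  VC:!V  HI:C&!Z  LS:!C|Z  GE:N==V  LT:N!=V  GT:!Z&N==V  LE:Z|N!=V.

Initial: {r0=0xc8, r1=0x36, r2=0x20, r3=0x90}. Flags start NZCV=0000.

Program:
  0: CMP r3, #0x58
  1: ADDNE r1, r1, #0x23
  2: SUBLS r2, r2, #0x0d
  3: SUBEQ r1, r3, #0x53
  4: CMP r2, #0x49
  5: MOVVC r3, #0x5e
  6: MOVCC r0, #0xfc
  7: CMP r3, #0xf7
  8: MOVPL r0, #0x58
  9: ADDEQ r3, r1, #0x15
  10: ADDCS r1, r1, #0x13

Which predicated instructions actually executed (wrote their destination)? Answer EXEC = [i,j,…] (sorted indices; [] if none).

EXEC = [1,5,6,8]

[0] flags=0011 → (cmp)
[1] flags=0011 NE?T → r1=0x59
[2] flags=0011 LS?F → skip
[3] flags=0011 EQ?F → skip
[4] flags=1000 → (cmp)
[5] flags=1000 VC?T → r3=0x5e
[6] flags=1000 CC?T → r0=0xfc
[7] flags=0000 → (cmp)
[8] flags=0000 PL?T → r0=0x58
[9] flags=0000 EQ?F → skip
[10] flags=0000 CS?F → skip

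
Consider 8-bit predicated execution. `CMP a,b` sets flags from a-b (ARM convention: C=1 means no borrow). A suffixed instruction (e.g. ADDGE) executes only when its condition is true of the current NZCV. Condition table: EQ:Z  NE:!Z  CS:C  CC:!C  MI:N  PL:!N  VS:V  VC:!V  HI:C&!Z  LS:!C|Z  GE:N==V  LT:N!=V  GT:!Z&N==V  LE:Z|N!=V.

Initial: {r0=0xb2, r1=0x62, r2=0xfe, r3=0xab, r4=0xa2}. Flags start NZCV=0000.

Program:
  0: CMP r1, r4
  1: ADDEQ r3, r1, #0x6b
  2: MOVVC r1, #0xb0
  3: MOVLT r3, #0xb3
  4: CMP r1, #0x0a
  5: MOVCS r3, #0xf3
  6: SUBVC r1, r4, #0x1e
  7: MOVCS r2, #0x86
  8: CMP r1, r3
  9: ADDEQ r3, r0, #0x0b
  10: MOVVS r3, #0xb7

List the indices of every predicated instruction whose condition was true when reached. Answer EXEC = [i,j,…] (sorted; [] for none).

EXEC = [5,6,7]

[0] flags=1001 → (cmp)
[1] flags=1001 EQ?F → skip
[2] flags=1001 VC?F → skip
[3] flags=1001 LT?F → skip
[4] flags=0010 → (cmp)
[5] flags=0010 CS?T → r3=0xf3
[6] flags=0010 VC?T → r1=0x84
[7] flags=0010 CS?T → r2=0x86
[8] flags=1000 → (cmp)
[9] flags=1000 EQ?F → skip
[10] flags=1000 VS?F → skip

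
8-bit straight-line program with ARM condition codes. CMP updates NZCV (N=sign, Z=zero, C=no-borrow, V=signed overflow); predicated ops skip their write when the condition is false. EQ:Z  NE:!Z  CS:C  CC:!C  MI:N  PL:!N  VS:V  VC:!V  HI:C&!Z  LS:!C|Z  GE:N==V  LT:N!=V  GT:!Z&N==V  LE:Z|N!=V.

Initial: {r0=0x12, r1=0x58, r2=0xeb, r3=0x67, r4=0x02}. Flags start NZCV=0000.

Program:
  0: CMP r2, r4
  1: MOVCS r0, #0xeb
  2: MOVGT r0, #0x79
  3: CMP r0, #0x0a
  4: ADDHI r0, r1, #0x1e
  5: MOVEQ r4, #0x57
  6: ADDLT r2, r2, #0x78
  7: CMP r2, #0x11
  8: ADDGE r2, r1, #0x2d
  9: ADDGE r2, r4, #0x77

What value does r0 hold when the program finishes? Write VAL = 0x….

VAL = 0x76

0: ✓ CMP  NZCV=1010
1: ✓ MOVCS  r0←0xeb
2: · MOVGT
3: ✓ CMP  NZCV=1010
4: ✓ ADDHI  r0←0x76
5: · MOVEQ
6: ✓ ADDLT  r2←0x63
7: ✓ CMP  NZCV=0010
8: ✓ ADDGE  r2←0x85
9: ✓ ADDGE  r2←0x79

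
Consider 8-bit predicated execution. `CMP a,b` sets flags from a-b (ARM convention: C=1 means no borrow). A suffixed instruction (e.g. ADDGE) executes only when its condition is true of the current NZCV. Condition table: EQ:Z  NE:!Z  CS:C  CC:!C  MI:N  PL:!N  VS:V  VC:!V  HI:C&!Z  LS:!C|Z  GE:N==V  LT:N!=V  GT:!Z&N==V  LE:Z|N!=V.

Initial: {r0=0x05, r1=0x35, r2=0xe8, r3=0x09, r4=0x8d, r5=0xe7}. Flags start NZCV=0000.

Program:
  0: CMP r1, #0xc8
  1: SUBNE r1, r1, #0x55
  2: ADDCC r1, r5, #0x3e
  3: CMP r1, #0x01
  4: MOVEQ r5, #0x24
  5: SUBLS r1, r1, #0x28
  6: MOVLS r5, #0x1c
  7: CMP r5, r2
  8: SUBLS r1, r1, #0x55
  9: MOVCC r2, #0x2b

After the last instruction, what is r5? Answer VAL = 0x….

VAL = 0xe7

[0] flags=0000 → (cmp)
[1] flags=0000 NE?T → r1=0xe0
[2] flags=0000 CC?T → r1=0x25
[3] flags=0010 → (cmp)
[4] flags=0010 EQ?F → skip
[5] flags=0010 LS?F → skip
[6] flags=0010 LS?F → skip
[7] flags=1000 → (cmp)
[8] flags=1000 LS?T → r1=0xd0
[9] flags=1000 CC?T → r2=0x2b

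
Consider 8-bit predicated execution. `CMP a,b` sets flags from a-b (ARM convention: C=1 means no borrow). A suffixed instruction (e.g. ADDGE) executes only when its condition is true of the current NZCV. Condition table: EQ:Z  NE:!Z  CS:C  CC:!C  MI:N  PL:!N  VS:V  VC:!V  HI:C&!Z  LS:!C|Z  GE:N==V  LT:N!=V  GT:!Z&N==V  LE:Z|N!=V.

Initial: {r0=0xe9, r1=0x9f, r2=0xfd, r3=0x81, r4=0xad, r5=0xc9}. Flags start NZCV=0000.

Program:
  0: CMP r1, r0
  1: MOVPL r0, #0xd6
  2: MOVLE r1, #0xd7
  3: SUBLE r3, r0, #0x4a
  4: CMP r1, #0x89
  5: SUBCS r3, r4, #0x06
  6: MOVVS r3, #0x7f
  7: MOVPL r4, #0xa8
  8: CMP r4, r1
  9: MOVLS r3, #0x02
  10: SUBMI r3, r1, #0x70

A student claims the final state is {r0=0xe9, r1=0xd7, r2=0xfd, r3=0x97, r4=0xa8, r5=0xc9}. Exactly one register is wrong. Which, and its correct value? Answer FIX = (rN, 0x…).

FIX = (r3, 0x67)

0: ✓ CMP  NZCV=1000
1: · MOVPL
2: ✓ MOVLE  r1←0xd7
3: ✓ SUBLE  r3←0x9f
4: ✓ CMP  NZCV=0010
5: ✓ SUBCS  r3←0xa7
6: · MOVVS
7: ✓ MOVPL  r4←0xa8
8: ✓ CMP  NZCV=1000
9: ✓ MOVLS  r3←0x02
10: ✓ SUBMI  r3←0x67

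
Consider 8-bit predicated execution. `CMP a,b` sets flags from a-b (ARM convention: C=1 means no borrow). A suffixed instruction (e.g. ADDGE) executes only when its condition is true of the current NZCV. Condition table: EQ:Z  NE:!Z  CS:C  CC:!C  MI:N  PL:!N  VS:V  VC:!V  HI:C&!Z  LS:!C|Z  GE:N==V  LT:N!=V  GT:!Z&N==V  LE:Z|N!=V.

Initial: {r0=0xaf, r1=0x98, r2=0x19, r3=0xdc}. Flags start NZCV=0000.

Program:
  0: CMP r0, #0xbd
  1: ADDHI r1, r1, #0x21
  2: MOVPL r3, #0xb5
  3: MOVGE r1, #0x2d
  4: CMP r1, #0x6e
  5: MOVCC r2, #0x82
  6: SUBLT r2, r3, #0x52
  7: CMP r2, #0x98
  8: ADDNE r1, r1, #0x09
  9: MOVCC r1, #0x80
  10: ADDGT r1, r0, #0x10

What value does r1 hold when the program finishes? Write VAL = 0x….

VAL = 0x80

[0] flags=1000 → (cmp)
[1] flags=1000 HI?F → skip
[2] flags=1000 PL?F → skip
[3] flags=1000 GE?F → skip
[4] flags=0011 → (cmp)
[5] flags=0011 CC?F → skip
[6] flags=0011 LT?T → r2=0x8a
[7] flags=1000 → (cmp)
[8] flags=1000 NE?T → r1=0xa1
[9] flags=1000 CC?T → r1=0x80
[10] flags=1000 GT?F → skip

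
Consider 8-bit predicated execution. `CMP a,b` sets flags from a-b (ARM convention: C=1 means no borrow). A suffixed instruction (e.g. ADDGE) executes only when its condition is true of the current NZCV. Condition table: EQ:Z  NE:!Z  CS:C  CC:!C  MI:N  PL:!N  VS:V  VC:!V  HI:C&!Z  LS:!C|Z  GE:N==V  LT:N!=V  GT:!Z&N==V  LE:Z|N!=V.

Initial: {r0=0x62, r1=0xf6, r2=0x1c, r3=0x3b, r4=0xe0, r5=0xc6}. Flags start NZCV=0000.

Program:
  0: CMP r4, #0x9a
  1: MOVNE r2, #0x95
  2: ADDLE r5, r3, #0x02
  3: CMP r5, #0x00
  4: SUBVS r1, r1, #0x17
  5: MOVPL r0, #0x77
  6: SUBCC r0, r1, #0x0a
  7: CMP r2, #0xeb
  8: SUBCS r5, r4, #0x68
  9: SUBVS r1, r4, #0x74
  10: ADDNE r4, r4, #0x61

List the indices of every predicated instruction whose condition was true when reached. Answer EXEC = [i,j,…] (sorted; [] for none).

EXEC = [1,10]

[0] flags=0010 → (cmp)
[1] flags=0010 NE?T → r2=0x95
[2] flags=0010 LE?F → skip
[3] flags=1010 → (cmp)
[4] flags=1010 VS?F → skip
[5] flags=1010 PL?F → skip
[6] flags=1010 CC?F → skip
[7] flags=1000 → (cmp)
[8] flags=1000 CS?F → skip
[9] flags=1000 VS?F → skip
[10] flags=1000 NE?T → r4=0x41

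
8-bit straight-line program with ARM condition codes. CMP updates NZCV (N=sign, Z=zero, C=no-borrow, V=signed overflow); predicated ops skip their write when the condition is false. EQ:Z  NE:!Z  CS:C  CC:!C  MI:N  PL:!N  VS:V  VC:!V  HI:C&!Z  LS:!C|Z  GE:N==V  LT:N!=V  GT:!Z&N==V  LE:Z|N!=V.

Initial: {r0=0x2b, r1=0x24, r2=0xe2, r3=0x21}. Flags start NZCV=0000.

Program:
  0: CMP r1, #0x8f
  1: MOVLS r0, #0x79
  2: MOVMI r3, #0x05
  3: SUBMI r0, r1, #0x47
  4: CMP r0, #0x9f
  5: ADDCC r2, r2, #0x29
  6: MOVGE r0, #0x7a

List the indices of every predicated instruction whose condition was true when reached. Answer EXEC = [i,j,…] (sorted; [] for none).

0: ✓ CMP  NZCV=1001
1: ✓ MOVLS  r0←0x79
2: ✓ MOVMI  r3←0x05
3: ✓ SUBMI  r0←0xdd
4: ✓ CMP  NZCV=0010
5: · ADDCC
6: ✓ MOVGE  r0←0x7a

EXEC = [1,2,3,6]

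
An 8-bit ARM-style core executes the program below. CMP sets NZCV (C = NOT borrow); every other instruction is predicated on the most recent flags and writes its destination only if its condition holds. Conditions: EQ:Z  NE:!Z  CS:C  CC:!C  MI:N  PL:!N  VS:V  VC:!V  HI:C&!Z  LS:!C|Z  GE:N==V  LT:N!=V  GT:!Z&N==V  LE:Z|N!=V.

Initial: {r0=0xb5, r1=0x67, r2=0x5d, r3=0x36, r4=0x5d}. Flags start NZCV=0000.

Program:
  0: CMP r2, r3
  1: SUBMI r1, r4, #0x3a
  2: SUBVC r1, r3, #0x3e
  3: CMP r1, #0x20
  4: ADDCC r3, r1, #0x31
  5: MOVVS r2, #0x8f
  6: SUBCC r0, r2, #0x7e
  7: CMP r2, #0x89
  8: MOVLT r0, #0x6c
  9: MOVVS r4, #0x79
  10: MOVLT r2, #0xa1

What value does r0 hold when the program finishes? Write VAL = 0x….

0: ✓ CMP  NZCV=0010
1: · SUBMI
2: ✓ SUBVC  r1←0xf8
3: ✓ CMP  NZCV=1010
4: · ADDCC
5: · MOVVS
6: · SUBCC
7: ✓ CMP  NZCV=1001
8: · MOVLT
9: ✓ MOVVS  r4←0x79
10: · MOVLT

VAL = 0xb5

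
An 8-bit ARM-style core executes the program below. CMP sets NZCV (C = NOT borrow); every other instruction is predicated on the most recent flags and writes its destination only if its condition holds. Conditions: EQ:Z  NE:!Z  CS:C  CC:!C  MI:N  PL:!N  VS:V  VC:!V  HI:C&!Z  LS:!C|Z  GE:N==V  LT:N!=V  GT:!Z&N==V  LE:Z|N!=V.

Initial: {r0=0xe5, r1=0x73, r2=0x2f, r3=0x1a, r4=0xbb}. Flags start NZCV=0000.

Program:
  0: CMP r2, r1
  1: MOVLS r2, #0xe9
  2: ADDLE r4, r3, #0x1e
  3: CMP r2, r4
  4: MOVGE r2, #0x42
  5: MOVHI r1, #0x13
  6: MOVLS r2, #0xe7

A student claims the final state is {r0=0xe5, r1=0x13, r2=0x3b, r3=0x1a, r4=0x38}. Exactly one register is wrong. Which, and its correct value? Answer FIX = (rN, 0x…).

[0] flags=1000 → (cmp)
[1] flags=1000 LS?T → r2=0xe9
[2] flags=1000 LE?T → r4=0x38
[3] flags=1010 → (cmp)
[4] flags=1010 GE?F → skip
[5] flags=1010 HI?T → r1=0x13
[6] flags=1010 LS?F → skip

FIX = (r2, 0xe9)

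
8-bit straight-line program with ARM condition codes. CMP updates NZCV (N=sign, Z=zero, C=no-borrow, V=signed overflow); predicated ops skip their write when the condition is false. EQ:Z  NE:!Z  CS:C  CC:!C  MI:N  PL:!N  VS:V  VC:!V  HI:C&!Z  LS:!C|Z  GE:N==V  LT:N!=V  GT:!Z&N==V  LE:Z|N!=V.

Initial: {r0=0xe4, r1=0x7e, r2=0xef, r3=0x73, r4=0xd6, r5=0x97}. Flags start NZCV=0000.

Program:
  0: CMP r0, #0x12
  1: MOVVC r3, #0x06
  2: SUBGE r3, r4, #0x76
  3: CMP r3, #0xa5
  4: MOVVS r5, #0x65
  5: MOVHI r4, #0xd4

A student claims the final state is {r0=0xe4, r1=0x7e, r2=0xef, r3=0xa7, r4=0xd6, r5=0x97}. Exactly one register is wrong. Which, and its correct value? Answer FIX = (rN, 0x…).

FIX = (r3, 0x06)

[0] flags=1010 → (cmp)
[1] flags=1010 VC?T → r3=0x06
[2] flags=1010 GE?F → skip
[3] flags=0000 → (cmp)
[4] flags=0000 VS?F → skip
[5] flags=0000 HI?F → skip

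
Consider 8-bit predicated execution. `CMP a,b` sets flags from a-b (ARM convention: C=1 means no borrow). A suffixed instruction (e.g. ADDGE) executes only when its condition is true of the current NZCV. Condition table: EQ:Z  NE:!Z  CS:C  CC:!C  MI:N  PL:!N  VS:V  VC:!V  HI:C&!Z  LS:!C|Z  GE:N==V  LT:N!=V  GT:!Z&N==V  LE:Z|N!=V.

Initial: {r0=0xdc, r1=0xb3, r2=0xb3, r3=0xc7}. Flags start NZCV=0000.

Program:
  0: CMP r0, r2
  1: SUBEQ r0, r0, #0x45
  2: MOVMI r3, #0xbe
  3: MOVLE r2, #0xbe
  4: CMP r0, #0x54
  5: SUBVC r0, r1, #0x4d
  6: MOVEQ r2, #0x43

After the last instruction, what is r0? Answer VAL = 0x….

VAL = 0x66

[0] flags=0010 → (cmp)
[1] flags=0010 EQ?F → skip
[2] flags=0010 MI?F → skip
[3] flags=0010 LE?F → skip
[4] flags=1010 → (cmp)
[5] flags=1010 VC?T → r0=0x66
[6] flags=1010 EQ?F → skip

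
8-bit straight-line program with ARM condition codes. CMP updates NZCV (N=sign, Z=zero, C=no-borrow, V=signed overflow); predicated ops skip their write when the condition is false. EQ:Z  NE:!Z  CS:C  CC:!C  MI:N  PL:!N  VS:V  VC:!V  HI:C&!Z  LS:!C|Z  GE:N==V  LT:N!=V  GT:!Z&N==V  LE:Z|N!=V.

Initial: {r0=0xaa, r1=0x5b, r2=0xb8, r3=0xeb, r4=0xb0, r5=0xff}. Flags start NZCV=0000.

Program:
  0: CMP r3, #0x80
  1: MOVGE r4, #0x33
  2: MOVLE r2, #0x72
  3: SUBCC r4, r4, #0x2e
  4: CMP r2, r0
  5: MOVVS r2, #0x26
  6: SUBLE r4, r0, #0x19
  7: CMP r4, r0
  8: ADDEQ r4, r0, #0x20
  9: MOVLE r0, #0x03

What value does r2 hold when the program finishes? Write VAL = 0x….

VAL = 0xb8

[0] flags=0010 → (cmp)
[1] flags=0010 GE?T → r4=0x33
[2] flags=0010 LE?F → skip
[3] flags=0010 CC?F → skip
[4] flags=0010 → (cmp)
[5] flags=0010 VS?F → skip
[6] flags=0010 LE?F → skip
[7] flags=1001 → (cmp)
[8] flags=1001 EQ?F → skip
[9] flags=1001 LE?F → skip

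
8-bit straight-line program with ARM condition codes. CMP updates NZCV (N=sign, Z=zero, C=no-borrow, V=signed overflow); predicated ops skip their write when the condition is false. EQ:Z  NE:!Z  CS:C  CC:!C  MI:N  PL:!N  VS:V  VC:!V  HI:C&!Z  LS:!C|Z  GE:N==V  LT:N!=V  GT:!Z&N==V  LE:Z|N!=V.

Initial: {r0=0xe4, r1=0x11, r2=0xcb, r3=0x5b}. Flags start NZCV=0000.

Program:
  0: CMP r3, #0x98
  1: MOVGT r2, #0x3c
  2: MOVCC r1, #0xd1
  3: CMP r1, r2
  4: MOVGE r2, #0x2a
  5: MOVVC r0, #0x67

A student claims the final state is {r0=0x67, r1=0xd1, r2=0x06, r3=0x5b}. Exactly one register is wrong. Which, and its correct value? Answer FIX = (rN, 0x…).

FIX = (r2, 0x3c)

[0] flags=1001 → (cmp)
[1] flags=1001 GT?T → r2=0x3c
[2] flags=1001 CC?T → r1=0xd1
[3] flags=1010 → (cmp)
[4] flags=1010 GE?F → skip
[5] flags=1010 VC?T → r0=0x67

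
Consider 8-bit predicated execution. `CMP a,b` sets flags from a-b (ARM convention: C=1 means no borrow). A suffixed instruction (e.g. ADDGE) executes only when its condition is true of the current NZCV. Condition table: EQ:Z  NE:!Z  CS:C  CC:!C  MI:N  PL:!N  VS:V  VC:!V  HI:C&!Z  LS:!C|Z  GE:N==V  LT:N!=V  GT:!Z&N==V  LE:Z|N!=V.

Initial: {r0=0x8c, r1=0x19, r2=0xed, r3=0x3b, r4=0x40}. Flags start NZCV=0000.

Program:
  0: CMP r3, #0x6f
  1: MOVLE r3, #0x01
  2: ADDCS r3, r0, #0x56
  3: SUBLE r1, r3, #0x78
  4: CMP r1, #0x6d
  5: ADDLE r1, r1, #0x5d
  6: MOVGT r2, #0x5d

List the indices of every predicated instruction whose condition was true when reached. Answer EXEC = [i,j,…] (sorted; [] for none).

[0] flags=1000 → (cmp)
[1] flags=1000 LE?T → r3=0x01
[2] flags=1000 CS?F → skip
[3] flags=1000 LE?T → r1=0x89
[4] flags=0011 → (cmp)
[5] flags=0011 LE?T → r1=0xe6
[6] flags=0011 GT?F → skip

EXEC = [1,3,5]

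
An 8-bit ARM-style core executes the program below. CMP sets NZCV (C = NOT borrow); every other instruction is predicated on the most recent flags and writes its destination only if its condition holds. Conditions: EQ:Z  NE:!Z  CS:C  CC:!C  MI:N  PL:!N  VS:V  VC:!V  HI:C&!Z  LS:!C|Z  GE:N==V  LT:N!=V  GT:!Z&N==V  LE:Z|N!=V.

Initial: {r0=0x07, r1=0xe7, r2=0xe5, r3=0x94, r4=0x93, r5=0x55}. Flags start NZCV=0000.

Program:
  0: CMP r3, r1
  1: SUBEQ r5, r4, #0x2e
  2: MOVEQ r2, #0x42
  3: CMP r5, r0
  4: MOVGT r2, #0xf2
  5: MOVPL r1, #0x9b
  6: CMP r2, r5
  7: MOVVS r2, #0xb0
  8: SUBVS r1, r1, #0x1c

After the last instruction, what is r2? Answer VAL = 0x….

0: ✓ CMP  NZCV=1000
1: · SUBEQ
2: · MOVEQ
3: ✓ CMP  NZCV=0010
4: ✓ MOVGT  r2←0xf2
5: ✓ MOVPL  r1←0x9b
6: ✓ CMP  NZCV=1010
7: · MOVVS
8: · SUBVS

VAL = 0xf2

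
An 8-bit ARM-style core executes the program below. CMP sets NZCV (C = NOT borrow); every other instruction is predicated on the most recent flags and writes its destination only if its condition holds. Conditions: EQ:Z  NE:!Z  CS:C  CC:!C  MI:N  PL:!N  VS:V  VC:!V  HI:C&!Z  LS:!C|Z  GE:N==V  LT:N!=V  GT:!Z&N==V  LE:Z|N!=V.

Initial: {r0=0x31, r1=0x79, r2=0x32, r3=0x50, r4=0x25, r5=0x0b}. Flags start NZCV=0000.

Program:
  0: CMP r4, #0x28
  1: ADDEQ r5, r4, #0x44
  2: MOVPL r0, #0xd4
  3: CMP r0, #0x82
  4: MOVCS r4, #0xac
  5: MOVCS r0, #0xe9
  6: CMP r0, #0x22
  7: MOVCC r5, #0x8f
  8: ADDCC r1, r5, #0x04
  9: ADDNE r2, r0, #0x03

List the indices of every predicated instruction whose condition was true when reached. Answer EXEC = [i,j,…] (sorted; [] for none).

EXEC = [9]

[0] flags=1000 → (cmp)
[1] flags=1000 EQ?F → skip
[2] flags=1000 PL?F → skip
[3] flags=1001 → (cmp)
[4] flags=1001 CS?F → skip
[5] flags=1001 CS?F → skip
[6] flags=0010 → (cmp)
[7] flags=0010 CC?F → skip
[8] flags=0010 CC?F → skip
[9] flags=0010 NE?T → r2=0x34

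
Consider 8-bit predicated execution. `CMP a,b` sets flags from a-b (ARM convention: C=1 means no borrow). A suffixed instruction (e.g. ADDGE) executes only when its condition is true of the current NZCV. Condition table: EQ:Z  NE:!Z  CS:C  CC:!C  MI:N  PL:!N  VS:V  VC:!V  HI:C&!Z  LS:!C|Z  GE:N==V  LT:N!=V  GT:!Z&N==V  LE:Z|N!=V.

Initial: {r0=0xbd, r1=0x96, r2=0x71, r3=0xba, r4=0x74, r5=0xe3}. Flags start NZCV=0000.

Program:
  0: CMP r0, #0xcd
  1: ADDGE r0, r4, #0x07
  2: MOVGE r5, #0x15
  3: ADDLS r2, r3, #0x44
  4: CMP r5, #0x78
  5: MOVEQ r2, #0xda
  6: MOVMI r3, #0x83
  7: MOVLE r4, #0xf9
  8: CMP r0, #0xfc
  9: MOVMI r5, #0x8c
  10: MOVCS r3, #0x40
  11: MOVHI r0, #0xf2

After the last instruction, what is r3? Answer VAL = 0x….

[0] flags=1000 → (cmp)
[1] flags=1000 GE?F → skip
[2] flags=1000 GE?F → skip
[3] flags=1000 LS?T → r2=0xfe
[4] flags=0011 → (cmp)
[5] flags=0011 EQ?F → skip
[6] flags=0011 MI?F → skip
[7] flags=0011 LE?T → r4=0xf9
[8] flags=1000 → (cmp)
[9] flags=1000 MI?T → r5=0x8c
[10] flags=1000 CS?F → skip
[11] flags=1000 HI?F → skip

VAL = 0xba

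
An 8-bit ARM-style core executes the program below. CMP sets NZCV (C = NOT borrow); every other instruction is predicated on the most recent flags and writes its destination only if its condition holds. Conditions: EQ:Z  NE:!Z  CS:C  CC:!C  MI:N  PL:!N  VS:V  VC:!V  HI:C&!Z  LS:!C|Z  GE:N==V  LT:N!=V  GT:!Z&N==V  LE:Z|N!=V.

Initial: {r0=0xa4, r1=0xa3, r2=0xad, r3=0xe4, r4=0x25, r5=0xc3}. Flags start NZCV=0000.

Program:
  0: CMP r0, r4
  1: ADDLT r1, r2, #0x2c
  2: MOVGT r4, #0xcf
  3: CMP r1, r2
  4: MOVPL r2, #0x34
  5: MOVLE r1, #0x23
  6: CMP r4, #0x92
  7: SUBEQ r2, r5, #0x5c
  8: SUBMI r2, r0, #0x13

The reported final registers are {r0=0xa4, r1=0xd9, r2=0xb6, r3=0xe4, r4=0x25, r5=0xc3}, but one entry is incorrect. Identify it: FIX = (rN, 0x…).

FIX = (r2, 0x91)

[0] flags=0011 → (cmp)
[1] flags=0011 LT?T → r1=0xd9
[2] flags=0011 GT?F → skip
[3] flags=0010 → (cmp)
[4] flags=0010 PL?T → r2=0x34
[5] flags=0010 LE?F → skip
[6] flags=1001 → (cmp)
[7] flags=1001 EQ?F → skip
[8] flags=1001 MI?T → r2=0x91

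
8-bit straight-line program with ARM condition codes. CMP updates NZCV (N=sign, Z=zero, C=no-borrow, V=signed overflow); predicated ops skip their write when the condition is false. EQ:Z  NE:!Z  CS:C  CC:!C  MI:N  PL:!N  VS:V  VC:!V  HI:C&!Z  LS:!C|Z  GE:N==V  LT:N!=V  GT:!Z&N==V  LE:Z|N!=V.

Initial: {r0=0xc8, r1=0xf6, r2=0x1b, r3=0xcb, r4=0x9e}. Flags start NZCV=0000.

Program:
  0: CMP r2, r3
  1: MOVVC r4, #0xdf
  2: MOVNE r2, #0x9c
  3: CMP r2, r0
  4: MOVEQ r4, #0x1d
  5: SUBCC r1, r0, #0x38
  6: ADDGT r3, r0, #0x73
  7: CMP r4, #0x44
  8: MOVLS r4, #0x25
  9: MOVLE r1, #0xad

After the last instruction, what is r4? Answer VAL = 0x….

VAL = 0xdf

[0] flags=0000 → (cmp)
[1] flags=0000 VC?T → r4=0xdf
[2] flags=0000 NE?T → r2=0x9c
[3] flags=1000 → (cmp)
[4] flags=1000 EQ?F → skip
[5] flags=1000 CC?T → r1=0x90
[6] flags=1000 GT?F → skip
[7] flags=1010 → (cmp)
[8] flags=1010 LS?F → skip
[9] flags=1010 LE?T → r1=0xad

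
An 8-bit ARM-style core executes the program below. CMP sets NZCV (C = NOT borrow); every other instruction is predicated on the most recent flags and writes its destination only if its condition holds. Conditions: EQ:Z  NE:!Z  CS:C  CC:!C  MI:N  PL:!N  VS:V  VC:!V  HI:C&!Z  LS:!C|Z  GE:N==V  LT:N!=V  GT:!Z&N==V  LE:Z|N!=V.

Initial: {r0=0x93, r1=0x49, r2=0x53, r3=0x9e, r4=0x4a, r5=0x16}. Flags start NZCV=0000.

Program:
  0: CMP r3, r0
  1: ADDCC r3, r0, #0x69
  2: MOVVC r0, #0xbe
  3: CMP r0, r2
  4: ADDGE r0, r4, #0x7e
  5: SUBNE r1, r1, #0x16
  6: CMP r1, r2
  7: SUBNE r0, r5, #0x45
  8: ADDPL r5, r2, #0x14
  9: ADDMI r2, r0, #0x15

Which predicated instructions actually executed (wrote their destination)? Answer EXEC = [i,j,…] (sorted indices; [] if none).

0: ✓ CMP  NZCV=0010
1: · ADDCC
2: ✓ MOVVC  r0←0xbe
3: ✓ CMP  NZCV=0011
4: · ADDGE
5: ✓ SUBNE  r1←0x33
6: ✓ CMP  NZCV=1000
7: ✓ SUBNE  r0←0xd1
8: · ADDPL
9: ✓ ADDMI  r2←0xe6

EXEC = [2,5,7,9]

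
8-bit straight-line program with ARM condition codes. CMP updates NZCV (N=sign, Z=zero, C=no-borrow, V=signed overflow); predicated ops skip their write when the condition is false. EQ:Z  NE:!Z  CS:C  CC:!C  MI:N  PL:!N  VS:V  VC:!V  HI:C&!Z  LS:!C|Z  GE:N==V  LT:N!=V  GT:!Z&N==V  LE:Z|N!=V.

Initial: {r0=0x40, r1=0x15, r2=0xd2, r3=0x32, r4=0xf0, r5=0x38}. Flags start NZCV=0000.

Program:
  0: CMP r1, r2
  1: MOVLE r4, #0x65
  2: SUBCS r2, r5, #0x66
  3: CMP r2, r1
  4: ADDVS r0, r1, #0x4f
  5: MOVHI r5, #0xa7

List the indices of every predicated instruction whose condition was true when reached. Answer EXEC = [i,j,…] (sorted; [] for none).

EXEC = [5]

[0] flags=0000 → (cmp)
[1] flags=0000 LE?F → skip
[2] flags=0000 CS?F → skip
[3] flags=1010 → (cmp)
[4] flags=1010 VS?F → skip
[5] flags=1010 HI?T → r5=0xa7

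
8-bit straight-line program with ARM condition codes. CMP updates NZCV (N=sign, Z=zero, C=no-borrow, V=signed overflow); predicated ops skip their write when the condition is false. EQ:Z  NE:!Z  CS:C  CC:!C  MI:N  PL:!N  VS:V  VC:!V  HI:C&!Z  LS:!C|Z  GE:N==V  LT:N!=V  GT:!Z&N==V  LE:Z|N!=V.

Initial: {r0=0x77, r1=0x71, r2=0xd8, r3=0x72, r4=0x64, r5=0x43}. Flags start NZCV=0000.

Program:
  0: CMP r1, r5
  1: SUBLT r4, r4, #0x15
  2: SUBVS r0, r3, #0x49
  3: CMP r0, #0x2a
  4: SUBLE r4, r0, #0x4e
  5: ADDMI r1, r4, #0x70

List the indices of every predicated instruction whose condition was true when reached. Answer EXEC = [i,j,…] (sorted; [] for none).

[0] flags=0010 → (cmp)
[1] flags=0010 LT?F → skip
[2] flags=0010 VS?F → skip
[3] flags=0010 → (cmp)
[4] flags=0010 LE?F → skip
[5] flags=0010 MI?F → skip

EXEC = []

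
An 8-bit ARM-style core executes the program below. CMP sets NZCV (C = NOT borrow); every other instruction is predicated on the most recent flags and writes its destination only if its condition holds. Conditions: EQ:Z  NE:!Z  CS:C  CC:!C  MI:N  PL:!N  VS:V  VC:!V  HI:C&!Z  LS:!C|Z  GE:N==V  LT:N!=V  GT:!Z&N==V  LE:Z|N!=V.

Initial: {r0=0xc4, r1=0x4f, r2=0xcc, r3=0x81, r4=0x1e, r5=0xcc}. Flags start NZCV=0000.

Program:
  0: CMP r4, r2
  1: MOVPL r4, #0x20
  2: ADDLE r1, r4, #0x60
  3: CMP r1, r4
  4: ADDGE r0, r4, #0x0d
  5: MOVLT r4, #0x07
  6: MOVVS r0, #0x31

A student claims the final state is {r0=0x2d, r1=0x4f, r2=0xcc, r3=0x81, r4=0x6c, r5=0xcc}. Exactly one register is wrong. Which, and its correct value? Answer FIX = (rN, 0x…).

FIX = (r4, 0x20)

0: ✓ CMP  NZCV=0000
1: ✓ MOVPL  r4←0x20
2: · ADDLE
3: ✓ CMP  NZCV=0010
4: ✓ ADDGE  r0←0x2d
5: · MOVLT
6: · MOVVS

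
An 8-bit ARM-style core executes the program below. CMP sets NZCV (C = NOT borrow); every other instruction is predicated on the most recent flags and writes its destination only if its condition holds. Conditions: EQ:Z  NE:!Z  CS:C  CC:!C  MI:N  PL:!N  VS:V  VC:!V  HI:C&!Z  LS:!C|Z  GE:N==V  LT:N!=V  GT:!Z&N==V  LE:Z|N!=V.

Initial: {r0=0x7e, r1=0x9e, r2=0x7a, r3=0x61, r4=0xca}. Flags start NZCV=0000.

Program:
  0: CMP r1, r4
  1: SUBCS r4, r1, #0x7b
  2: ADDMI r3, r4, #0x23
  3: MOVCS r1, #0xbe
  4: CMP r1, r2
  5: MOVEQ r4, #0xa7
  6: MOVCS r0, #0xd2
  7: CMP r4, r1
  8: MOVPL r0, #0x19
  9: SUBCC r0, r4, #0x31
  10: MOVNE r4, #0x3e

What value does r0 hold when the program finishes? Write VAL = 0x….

VAL = 0x19

0: ✓ CMP  NZCV=1000
1: · SUBCS
2: ✓ ADDMI  r3←0xed
3: · MOVCS
4: ✓ CMP  NZCV=0011
5: · MOVEQ
6: ✓ MOVCS  r0←0xd2
7: ✓ CMP  NZCV=0010
8: ✓ MOVPL  r0←0x19
9: · SUBCC
10: ✓ MOVNE  r4←0x3e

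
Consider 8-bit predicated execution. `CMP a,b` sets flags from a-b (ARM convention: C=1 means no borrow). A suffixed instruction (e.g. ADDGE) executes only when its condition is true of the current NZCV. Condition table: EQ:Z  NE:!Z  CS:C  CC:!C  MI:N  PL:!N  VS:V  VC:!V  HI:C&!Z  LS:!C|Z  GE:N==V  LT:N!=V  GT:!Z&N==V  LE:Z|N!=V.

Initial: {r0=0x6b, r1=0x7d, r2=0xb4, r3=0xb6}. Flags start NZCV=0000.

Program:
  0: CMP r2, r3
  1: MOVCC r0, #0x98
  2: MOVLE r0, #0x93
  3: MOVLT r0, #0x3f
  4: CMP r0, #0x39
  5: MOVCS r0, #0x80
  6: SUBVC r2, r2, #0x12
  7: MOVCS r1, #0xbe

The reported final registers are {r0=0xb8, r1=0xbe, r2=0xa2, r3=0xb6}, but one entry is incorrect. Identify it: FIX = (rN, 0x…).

FIX = (r0, 0x80)

[0] flags=1000 → (cmp)
[1] flags=1000 CC?T → r0=0x98
[2] flags=1000 LE?T → r0=0x93
[3] flags=1000 LT?T → r0=0x3f
[4] flags=0010 → (cmp)
[5] flags=0010 CS?T → r0=0x80
[6] flags=0010 VC?T → r2=0xa2
[7] flags=0010 CS?T → r1=0xbe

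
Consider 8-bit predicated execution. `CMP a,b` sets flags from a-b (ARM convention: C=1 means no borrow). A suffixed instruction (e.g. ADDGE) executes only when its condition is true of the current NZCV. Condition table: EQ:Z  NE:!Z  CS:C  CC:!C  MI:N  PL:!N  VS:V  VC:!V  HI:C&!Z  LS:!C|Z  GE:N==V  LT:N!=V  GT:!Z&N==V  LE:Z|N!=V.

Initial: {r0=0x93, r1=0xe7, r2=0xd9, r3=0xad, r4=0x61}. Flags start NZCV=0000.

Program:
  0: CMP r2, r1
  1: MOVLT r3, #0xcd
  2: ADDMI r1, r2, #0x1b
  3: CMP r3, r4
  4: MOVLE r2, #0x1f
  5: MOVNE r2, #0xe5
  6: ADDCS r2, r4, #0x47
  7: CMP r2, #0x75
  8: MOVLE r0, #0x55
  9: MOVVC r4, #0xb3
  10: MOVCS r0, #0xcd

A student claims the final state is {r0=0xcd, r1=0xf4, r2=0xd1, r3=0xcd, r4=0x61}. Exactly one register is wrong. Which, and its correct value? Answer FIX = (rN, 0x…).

[0] flags=1000 → (cmp)
[1] flags=1000 LT?T → r3=0xcd
[2] flags=1000 MI?T → r1=0xf4
[3] flags=0011 → (cmp)
[4] flags=0011 LE?T → r2=0x1f
[5] flags=0011 NE?T → r2=0xe5
[6] flags=0011 CS?T → r2=0xa8
[7] flags=0011 → (cmp)
[8] flags=0011 LE?T → r0=0x55
[9] flags=0011 VC?F → skip
[10] flags=0011 CS?T → r0=0xcd

FIX = (r2, 0xa8)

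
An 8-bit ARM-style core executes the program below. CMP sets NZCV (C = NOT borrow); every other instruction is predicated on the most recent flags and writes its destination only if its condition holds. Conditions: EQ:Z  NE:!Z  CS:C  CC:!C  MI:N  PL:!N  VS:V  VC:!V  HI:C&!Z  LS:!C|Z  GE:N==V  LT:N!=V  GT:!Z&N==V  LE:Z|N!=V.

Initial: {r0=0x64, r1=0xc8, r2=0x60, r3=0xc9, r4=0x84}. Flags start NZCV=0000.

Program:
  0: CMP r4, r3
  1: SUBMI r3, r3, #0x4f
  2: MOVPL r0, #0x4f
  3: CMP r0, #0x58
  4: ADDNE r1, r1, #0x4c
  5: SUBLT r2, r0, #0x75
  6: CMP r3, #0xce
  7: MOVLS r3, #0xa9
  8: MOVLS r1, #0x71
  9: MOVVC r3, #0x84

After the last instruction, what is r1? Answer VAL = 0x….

[0] flags=1000 → (cmp)
[1] flags=1000 MI?T → r3=0x7a
[2] flags=1000 PL?F → skip
[3] flags=0010 → (cmp)
[4] flags=0010 NE?T → r1=0x14
[5] flags=0010 LT?F → skip
[6] flags=1001 → (cmp)
[7] flags=1001 LS?T → r3=0xa9
[8] flags=1001 LS?T → r1=0x71
[9] flags=1001 VC?F → skip

VAL = 0x71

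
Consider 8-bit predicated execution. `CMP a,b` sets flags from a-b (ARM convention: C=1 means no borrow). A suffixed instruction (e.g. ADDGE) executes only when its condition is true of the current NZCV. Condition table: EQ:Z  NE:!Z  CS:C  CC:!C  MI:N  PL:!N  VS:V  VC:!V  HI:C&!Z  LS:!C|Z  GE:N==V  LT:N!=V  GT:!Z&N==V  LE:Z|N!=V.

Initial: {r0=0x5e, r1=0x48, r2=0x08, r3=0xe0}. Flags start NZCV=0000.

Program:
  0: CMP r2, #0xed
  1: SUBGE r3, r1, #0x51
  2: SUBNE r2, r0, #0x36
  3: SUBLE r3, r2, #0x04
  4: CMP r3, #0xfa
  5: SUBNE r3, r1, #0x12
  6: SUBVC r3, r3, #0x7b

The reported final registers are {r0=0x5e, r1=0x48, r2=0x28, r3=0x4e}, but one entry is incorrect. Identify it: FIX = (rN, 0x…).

FIX = (r3, 0xbb)

[0] flags=0000 → (cmp)
[1] flags=0000 GE?T → r3=0xf7
[2] flags=0000 NE?T → r2=0x28
[3] flags=0000 LE?F → skip
[4] flags=1000 → (cmp)
[5] flags=1000 NE?T → r3=0x36
[6] flags=1000 VC?T → r3=0xbb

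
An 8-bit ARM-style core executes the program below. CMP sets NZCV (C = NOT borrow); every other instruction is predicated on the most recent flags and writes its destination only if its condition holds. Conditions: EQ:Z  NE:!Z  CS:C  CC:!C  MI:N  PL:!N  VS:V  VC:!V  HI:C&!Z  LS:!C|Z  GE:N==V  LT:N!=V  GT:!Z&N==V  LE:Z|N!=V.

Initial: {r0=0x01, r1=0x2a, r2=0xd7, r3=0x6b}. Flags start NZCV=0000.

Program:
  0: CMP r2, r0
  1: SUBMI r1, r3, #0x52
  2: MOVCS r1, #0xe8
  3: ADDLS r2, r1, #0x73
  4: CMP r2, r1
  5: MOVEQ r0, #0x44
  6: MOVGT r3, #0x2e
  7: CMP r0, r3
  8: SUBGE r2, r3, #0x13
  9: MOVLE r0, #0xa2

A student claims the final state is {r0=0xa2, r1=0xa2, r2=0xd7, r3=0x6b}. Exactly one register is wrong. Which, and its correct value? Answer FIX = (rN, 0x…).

[0] flags=1010 → (cmp)
[1] flags=1010 MI?T → r1=0x19
[2] flags=1010 CS?T → r1=0xe8
[3] flags=1010 LS?F → skip
[4] flags=1000 → (cmp)
[5] flags=1000 EQ?F → skip
[6] flags=1000 GT?F → skip
[7] flags=1000 → (cmp)
[8] flags=1000 GE?F → skip
[9] flags=1000 LE?T → r0=0xa2

FIX = (r1, 0xe8)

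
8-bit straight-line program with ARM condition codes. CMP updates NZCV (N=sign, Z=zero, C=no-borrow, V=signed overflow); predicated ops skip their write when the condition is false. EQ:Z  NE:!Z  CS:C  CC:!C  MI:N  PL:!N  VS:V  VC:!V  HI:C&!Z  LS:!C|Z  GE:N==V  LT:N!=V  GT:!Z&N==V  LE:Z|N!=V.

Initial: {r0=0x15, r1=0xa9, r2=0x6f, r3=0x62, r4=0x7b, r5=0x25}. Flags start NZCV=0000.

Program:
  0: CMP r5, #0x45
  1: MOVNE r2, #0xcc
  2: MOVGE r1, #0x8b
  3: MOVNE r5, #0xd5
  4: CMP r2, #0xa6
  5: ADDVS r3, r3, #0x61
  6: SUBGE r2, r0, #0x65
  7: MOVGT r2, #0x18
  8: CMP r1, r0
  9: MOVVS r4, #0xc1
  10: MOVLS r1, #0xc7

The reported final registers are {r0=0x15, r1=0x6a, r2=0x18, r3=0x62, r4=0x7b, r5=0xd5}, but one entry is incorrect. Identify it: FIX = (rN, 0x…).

FIX = (r1, 0xa9)

0: ✓ CMP  NZCV=1000
1: ✓ MOVNE  r2←0xcc
2: · MOVGE
3: ✓ MOVNE  r5←0xd5
4: ✓ CMP  NZCV=0010
5: · ADDVS
6: ✓ SUBGE  r2←0xb0
7: ✓ MOVGT  r2←0x18
8: ✓ CMP  NZCV=1010
9: · MOVVS
10: · MOVLS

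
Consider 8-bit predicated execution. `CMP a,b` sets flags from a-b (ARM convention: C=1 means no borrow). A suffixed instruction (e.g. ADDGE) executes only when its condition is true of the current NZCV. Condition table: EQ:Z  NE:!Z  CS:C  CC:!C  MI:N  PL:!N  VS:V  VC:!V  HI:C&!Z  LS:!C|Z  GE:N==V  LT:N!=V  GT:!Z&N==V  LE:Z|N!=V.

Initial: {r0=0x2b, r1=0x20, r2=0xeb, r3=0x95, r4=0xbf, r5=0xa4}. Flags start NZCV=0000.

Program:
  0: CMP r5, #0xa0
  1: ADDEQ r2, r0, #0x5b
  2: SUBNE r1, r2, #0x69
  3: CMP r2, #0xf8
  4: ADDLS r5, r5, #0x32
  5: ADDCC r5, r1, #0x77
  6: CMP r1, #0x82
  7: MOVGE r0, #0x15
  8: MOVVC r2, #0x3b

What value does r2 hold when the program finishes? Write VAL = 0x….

0: ✓ CMP  NZCV=0010
1: · ADDEQ
2: ✓ SUBNE  r1←0x82
3: ✓ CMP  NZCV=1000
4: ✓ ADDLS  r5←0xd6
5: ✓ ADDCC  r5←0xf9
6: ✓ CMP  NZCV=0110
7: ✓ MOVGE  r0←0x15
8: ✓ MOVVC  r2←0x3b

VAL = 0x3b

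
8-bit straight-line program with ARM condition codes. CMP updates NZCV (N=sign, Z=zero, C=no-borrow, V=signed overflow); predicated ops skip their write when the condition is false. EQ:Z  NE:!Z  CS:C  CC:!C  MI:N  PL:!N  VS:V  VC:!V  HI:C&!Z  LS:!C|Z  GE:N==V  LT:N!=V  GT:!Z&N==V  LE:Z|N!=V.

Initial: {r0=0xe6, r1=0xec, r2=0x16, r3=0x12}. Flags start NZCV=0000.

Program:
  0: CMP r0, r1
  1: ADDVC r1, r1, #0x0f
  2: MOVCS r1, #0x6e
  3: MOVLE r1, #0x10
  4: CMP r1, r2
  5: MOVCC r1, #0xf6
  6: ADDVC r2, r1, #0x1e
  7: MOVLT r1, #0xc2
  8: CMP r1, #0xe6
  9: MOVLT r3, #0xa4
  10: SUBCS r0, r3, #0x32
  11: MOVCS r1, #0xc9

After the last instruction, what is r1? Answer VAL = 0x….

VAL = 0xc2

[0] flags=1000 → (cmp)
[1] flags=1000 VC?T → r1=0xfb
[2] flags=1000 CS?F → skip
[3] flags=1000 LE?T → r1=0x10
[4] flags=1000 → (cmp)
[5] flags=1000 CC?T → r1=0xf6
[6] flags=1000 VC?T → r2=0x14
[7] flags=1000 LT?T → r1=0xc2
[8] flags=1000 → (cmp)
[9] flags=1000 LT?T → r3=0xa4
[10] flags=1000 CS?F → skip
[11] flags=1000 CS?F → skip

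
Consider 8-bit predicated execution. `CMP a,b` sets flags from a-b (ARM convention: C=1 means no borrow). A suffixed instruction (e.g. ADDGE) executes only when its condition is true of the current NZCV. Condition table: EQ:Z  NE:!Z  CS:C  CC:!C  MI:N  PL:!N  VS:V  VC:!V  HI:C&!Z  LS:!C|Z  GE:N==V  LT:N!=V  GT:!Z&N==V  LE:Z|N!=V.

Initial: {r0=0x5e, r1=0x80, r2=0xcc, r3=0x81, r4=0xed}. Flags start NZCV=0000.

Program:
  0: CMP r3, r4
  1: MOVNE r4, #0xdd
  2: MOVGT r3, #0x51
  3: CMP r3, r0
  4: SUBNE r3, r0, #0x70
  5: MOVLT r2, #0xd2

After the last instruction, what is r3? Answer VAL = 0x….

0: ✓ CMP  NZCV=1000
1: ✓ MOVNE  r4←0xdd
2: · MOVGT
3: ✓ CMP  NZCV=0011
4: ✓ SUBNE  r3←0xee
5: ✓ MOVLT  r2←0xd2

VAL = 0xee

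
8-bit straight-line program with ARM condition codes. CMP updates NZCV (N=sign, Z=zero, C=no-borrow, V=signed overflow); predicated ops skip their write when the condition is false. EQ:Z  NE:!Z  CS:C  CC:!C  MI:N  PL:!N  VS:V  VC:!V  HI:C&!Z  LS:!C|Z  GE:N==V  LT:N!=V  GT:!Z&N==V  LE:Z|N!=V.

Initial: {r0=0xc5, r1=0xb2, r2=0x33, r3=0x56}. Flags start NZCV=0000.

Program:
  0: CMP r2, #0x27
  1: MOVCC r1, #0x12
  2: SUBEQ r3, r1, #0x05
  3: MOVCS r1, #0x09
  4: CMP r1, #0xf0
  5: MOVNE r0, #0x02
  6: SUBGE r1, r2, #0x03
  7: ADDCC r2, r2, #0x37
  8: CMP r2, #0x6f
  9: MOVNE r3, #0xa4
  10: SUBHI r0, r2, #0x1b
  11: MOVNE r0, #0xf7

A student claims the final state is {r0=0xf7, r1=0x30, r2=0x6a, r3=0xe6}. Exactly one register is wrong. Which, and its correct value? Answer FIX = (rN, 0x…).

[0] flags=0010 → (cmp)
[1] flags=0010 CC?F → skip
[2] flags=0010 EQ?F → skip
[3] flags=0010 CS?T → r1=0x09
[4] flags=0000 → (cmp)
[5] flags=0000 NE?T → r0=0x02
[6] flags=0000 GE?T → r1=0x30
[7] flags=0000 CC?T → r2=0x6a
[8] flags=1000 → (cmp)
[9] flags=1000 NE?T → r3=0xa4
[10] flags=1000 HI?F → skip
[11] flags=1000 NE?T → r0=0xf7

FIX = (r3, 0xa4)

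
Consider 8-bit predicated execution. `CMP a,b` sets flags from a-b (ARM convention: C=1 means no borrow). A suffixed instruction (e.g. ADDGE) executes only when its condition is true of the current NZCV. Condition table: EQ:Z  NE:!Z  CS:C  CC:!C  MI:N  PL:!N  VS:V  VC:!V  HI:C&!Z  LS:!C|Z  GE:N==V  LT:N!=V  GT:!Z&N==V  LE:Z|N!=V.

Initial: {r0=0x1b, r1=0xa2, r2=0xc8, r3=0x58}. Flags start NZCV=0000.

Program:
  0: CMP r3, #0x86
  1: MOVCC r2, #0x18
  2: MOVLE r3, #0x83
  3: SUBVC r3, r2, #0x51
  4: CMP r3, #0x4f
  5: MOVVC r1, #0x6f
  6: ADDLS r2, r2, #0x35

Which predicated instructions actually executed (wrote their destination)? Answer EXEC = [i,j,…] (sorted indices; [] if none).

0: ✓ CMP  NZCV=1001
1: ✓ MOVCC  r2←0x18
2: · MOVLE
3: · SUBVC
4: ✓ CMP  NZCV=0010
5: ✓ MOVVC  r1←0x6f
6: · ADDLS

EXEC = [1,5]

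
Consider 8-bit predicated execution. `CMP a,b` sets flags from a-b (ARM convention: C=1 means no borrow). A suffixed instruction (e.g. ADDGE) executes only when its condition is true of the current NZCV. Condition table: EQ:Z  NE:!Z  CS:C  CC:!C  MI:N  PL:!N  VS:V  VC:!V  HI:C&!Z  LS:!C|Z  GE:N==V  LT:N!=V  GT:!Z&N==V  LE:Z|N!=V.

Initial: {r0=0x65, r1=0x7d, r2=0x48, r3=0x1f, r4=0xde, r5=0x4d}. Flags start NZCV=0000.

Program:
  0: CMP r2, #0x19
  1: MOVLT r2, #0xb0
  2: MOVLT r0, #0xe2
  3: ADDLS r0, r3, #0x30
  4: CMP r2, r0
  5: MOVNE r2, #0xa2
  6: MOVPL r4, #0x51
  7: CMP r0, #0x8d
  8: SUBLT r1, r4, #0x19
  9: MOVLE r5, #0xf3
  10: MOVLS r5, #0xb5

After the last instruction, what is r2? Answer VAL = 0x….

VAL = 0xa2

0: ✓ CMP  NZCV=0010
1: · MOVLT
2: · MOVLT
3: · ADDLS
4: ✓ CMP  NZCV=1000
5: ✓ MOVNE  r2←0xa2
6: · MOVPL
7: ✓ CMP  NZCV=1001
8: · SUBLT
9: · MOVLE
10: ✓ MOVLS  r5←0xb5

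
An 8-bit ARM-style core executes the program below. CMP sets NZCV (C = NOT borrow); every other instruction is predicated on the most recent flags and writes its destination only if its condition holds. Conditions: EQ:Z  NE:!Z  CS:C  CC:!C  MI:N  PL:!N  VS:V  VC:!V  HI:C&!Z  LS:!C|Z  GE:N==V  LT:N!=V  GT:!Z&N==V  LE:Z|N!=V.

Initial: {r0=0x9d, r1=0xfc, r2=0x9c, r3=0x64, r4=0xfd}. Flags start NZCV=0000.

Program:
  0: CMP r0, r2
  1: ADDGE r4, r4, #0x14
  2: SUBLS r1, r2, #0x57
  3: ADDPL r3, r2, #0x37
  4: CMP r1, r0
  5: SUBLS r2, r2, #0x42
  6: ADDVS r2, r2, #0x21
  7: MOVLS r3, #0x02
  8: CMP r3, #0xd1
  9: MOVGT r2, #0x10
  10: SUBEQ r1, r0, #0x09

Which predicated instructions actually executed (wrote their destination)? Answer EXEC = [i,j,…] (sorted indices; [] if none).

[0] flags=0010 → (cmp)
[1] flags=0010 GE?T → r4=0x11
[2] flags=0010 LS?F → skip
[3] flags=0010 PL?T → r3=0xd3
[4] flags=0010 → (cmp)
[5] flags=0010 LS?F → skip
[6] flags=0010 VS?F → skip
[7] flags=0010 LS?F → skip
[8] flags=0010 → (cmp)
[9] flags=0010 GT?T → r2=0x10
[10] flags=0010 EQ?F → skip

EXEC = [1,3,9]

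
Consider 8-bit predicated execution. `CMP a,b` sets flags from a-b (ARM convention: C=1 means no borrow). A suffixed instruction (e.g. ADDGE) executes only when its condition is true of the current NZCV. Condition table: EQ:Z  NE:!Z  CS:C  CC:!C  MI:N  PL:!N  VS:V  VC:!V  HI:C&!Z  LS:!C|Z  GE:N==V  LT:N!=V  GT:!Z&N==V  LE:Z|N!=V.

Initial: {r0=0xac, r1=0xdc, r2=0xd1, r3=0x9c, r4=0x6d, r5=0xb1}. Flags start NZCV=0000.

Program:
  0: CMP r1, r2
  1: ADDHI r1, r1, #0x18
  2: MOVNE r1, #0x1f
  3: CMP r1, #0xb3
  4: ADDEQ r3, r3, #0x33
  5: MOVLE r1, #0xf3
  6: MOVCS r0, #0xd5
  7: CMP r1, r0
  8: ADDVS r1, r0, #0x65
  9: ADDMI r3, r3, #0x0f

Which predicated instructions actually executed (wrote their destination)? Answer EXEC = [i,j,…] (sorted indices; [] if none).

[0] flags=0010 → (cmp)
[1] flags=0010 HI?T → r1=0xf4
[2] flags=0010 NE?T → r1=0x1f
[3] flags=0000 → (cmp)
[4] flags=0000 EQ?F → skip
[5] flags=0000 LE?F → skip
[6] flags=0000 CS?F → skip
[7] flags=0000 → (cmp)
[8] flags=0000 VS?F → skip
[9] flags=0000 MI?F → skip

EXEC = [1,2]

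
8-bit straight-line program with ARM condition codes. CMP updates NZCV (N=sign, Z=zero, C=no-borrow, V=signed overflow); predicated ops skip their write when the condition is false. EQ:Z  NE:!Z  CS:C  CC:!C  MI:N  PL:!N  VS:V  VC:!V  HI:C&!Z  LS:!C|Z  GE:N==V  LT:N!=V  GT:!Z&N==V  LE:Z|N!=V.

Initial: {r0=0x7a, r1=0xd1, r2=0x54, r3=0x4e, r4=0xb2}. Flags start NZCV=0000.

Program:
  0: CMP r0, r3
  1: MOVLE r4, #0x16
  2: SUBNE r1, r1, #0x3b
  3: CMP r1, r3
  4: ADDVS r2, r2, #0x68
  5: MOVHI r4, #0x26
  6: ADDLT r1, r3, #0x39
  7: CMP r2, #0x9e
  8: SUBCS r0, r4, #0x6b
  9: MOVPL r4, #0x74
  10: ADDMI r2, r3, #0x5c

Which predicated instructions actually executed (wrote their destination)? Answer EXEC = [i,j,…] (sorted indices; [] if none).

EXEC = [2,4,5,6,8,9]

[0] flags=0010 → (cmp)
[1] flags=0010 LE?F → skip
[2] flags=0010 NE?T → r1=0x96
[3] flags=0011 → (cmp)
[4] flags=0011 VS?T → r2=0xbc
[5] flags=0011 HI?T → r4=0x26
[6] flags=0011 LT?T → r1=0x87
[7] flags=0010 → (cmp)
[8] flags=0010 CS?T → r0=0xbb
[9] flags=0010 PL?T → r4=0x74
[10] flags=0010 MI?F → skip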